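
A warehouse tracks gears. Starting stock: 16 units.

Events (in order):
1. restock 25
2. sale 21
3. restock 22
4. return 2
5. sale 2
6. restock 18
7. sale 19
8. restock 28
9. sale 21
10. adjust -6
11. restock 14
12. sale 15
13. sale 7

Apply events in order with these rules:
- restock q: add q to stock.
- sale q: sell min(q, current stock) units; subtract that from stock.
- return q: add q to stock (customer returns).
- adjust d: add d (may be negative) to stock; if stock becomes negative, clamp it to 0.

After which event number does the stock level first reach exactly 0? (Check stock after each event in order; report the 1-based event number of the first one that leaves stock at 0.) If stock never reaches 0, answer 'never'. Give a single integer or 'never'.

Processing events:
Start: stock = 16
  Event 1 (restock 25): 16 + 25 = 41
  Event 2 (sale 21): sell min(21,41)=21. stock: 41 - 21 = 20. total_sold = 21
  Event 3 (restock 22): 20 + 22 = 42
  Event 4 (return 2): 42 + 2 = 44
  Event 5 (sale 2): sell min(2,44)=2. stock: 44 - 2 = 42. total_sold = 23
  Event 6 (restock 18): 42 + 18 = 60
  Event 7 (sale 19): sell min(19,60)=19. stock: 60 - 19 = 41. total_sold = 42
  Event 8 (restock 28): 41 + 28 = 69
  Event 9 (sale 21): sell min(21,69)=21. stock: 69 - 21 = 48. total_sold = 63
  Event 10 (adjust -6): 48 + -6 = 42
  Event 11 (restock 14): 42 + 14 = 56
  Event 12 (sale 15): sell min(15,56)=15. stock: 56 - 15 = 41. total_sold = 78
  Event 13 (sale 7): sell min(7,41)=7. stock: 41 - 7 = 34. total_sold = 85
Final: stock = 34, total_sold = 85

Stock never reaches 0.

Answer: never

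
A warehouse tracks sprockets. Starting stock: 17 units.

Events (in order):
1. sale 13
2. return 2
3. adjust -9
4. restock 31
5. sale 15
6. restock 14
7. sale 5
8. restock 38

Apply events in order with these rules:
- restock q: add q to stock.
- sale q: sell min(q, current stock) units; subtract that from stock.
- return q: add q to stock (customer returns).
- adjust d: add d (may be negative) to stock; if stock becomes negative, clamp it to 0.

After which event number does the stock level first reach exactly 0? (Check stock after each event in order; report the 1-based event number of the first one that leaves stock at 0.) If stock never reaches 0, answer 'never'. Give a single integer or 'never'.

Processing events:
Start: stock = 17
  Event 1 (sale 13): sell min(13,17)=13. stock: 17 - 13 = 4. total_sold = 13
  Event 2 (return 2): 4 + 2 = 6
  Event 3 (adjust -9): 6 + -9 = 0 (clamped to 0)
  Event 4 (restock 31): 0 + 31 = 31
  Event 5 (sale 15): sell min(15,31)=15. stock: 31 - 15 = 16. total_sold = 28
  Event 6 (restock 14): 16 + 14 = 30
  Event 7 (sale 5): sell min(5,30)=5. stock: 30 - 5 = 25. total_sold = 33
  Event 8 (restock 38): 25 + 38 = 63
Final: stock = 63, total_sold = 33

First zero at event 3.

Answer: 3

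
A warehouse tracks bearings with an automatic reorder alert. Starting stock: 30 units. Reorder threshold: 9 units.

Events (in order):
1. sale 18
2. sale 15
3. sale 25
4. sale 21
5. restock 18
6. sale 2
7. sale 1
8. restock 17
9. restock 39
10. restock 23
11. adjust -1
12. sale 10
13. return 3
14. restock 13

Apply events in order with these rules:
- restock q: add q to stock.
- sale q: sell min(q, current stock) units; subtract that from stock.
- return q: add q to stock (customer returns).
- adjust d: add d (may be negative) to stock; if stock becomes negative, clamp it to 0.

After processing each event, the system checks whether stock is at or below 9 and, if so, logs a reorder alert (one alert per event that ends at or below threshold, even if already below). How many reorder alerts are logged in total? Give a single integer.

Processing events:
Start: stock = 30
  Event 1 (sale 18): sell min(18,30)=18. stock: 30 - 18 = 12. total_sold = 18
  Event 2 (sale 15): sell min(15,12)=12. stock: 12 - 12 = 0. total_sold = 30
  Event 3 (sale 25): sell min(25,0)=0. stock: 0 - 0 = 0. total_sold = 30
  Event 4 (sale 21): sell min(21,0)=0. stock: 0 - 0 = 0. total_sold = 30
  Event 5 (restock 18): 0 + 18 = 18
  Event 6 (sale 2): sell min(2,18)=2. stock: 18 - 2 = 16. total_sold = 32
  Event 7 (sale 1): sell min(1,16)=1. stock: 16 - 1 = 15. total_sold = 33
  Event 8 (restock 17): 15 + 17 = 32
  Event 9 (restock 39): 32 + 39 = 71
  Event 10 (restock 23): 71 + 23 = 94
  Event 11 (adjust -1): 94 + -1 = 93
  Event 12 (sale 10): sell min(10,93)=10. stock: 93 - 10 = 83. total_sold = 43
  Event 13 (return 3): 83 + 3 = 86
  Event 14 (restock 13): 86 + 13 = 99
Final: stock = 99, total_sold = 43

Checking against threshold 9:
  After event 1: stock=12 > 9
  After event 2: stock=0 <= 9 -> ALERT
  After event 3: stock=0 <= 9 -> ALERT
  After event 4: stock=0 <= 9 -> ALERT
  After event 5: stock=18 > 9
  After event 6: stock=16 > 9
  After event 7: stock=15 > 9
  After event 8: stock=32 > 9
  After event 9: stock=71 > 9
  After event 10: stock=94 > 9
  After event 11: stock=93 > 9
  After event 12: stock=83 > 9
  After event 13: stock=86 > 9
  After event 14: stock=99 > 9
Alert events: [2, 3, 4]. Count = 3

Answer: 3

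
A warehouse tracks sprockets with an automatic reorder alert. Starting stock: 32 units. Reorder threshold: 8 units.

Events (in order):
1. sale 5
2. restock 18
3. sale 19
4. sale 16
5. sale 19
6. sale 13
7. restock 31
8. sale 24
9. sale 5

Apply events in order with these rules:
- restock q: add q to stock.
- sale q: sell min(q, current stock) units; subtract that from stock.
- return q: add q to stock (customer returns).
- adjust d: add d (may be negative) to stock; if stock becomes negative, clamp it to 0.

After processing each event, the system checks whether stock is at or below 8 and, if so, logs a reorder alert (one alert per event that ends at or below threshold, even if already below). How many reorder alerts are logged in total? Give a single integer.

Answer: 4

Derivation:
Processing events:
Start: stock = 32
  Event 1 (sale 5): sell min(5,32)=5. stock: 32 - 5 = 27. total_sold = 5
  Event 2 (restock 18): 27 + 18 = 45
  Event 3 (sale 19): sell min(19,45)=19. stock: 45 - 19 = 26. total_sold = 24
  Event 4 (sale 16): sell min(16,26)=16. stock: 26 - 16 = 10. total_sold = 40
  Event 5 (sale 19): sell min(19,10)=10. stock: 10 - 10 = 0. total_sold = 50
  Event 6 (sale 13): sell min(13,0)=0. stock: 0 - 0 = 0. total_sold = 50
  Event 7 (restock 31): 0 + 31 = 31
  Event 8 (sale 24): sell min(24,31)=24. stock: 31 - 24 = 7. total_sold = 74
  Event 9 (sale 5): sell min(5,7)=5. stock: 7 - 5 = 2. total_sold = 79
Final: stock = 2, total_sold = 79

Checking against threshold 8:
  After event 1: stock=27 > 8
  After event 2: stock=45 > 8
  After event 3: stock=26 > 8
  After event 4: stock=10 > 8
  After event 5: stock=0 <= 8 -> ALERT
  After event 6: stock=0 <= 8 -> ALERT
  After event 7: stock=31 > 8
  After event 8: stock=7 <= 8 -> ALERT
  After event 9: stock=2 <= 8 -> ALERT
Alert events: [5, 6, 8, 9]. Count = 4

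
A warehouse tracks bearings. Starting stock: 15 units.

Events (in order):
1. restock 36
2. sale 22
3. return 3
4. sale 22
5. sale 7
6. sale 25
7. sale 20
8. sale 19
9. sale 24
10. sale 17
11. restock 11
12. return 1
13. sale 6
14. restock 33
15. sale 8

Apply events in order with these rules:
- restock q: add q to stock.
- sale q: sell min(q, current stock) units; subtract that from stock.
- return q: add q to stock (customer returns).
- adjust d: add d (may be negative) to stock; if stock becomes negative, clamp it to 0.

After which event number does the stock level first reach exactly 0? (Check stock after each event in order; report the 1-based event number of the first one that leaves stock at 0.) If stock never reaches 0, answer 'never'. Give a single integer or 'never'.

Answer: 6

Derivation:
Processing events:
Start: stock = 15
  Event 1 (restock 36): 15 + 36 = 51
  Event 2 (sale 22): sell min(22,51)=22. stock: 51 - 22 = 29. total_sold = 22
  Event 3 (return 3): 29 + 3 = 32
  Event 4 (sale 22): sell min(22,32)=22. stock: 32 - 22 = 10. total_sold = 44
  Event 5 (sale 7): sell min(7,10)=7. stock: 10 - 7 = 3. total_sold = 51
  Event 6 (sale 25): sell min(25,3)=3. stock: 3 - 3 = 0. total_sold = 54
  Event 7 (sale 20): sell min(20,0)=0. stock: 0 - 0 = 0. total_sold = 54
  Event 8 (sale 19): sell min(19,0)=0. stock: 0 - 0 = 0. total_sold = 54
  Event 9 (sale 24): sell min(24,0)=0. stock: 0 - 0 = 0. total_sold = 54
  Event 10 (sale 17): sell min(17,0)=0. stock: 0 - 0 = 0. total_sold = 54
  Event 11 (restock 11): 0 + 11 = 11
  Event 12 (return 1): 11 + 1 = 12
  Event 13 (sale 6): sell min(6,12)=6. stock: 12 - 6 = 6. total_sold = 60
  Event 14 (restock 33): 6 + 33 = 39
  Event 15 (sale 8): sell min(8,39)=8. stock: 39 - 8 = 31. total_sold = 68
Final: stock = 31, total_sold = 68

First zero at event 6.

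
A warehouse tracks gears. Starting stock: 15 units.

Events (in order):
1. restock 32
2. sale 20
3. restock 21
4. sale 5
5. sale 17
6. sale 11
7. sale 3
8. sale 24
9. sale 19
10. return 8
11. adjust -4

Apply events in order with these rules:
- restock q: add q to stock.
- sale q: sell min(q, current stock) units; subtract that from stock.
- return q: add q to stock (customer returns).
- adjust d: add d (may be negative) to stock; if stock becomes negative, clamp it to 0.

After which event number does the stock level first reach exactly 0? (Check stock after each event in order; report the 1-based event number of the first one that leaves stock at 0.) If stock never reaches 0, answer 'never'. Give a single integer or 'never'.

Answer: 8

Derivation:
Processing events:
Start: stock = 15
  Event 1 (restock 32): 15 + 32 = 47
  Event 2 (sale 20): sell min(20,47)=20. stock: 47 - 20 = 27. total_sold = 20
  Event 3 (restock 21): 27 + 21 = 48
  Event 4 (sale 5): sell min(5,48)=5. stock: 48 - 5 = 43. total_sold = 25
  Event 5 (sale 17): sell min(17,43)=17. stock: 43 - 17 = 26. total_sold = 42
  Event 6 (sale 11): sell min(11,26)=11. stock: 26 - 11 = 15. total_sold = 53
  Event 7 (sale 3): sell min(3,15)=3. stock: 15 - 3 = 12. total_sold = 56
  Event 8 (sale 24): sell min(24,12)=12. stock: 12 - 12 = 0. total_sold = 68
  Event 9 (sale 19): sell min(19,0)=0. stock: 0 - 0 = 0. total_sold = 68
  Event 10 (return 8): 0 + 8 = 8
  Event 11 (adjust -4): 8 + -4 = 4
Final: stock = 4, total_sold = 68

First zero at event 8.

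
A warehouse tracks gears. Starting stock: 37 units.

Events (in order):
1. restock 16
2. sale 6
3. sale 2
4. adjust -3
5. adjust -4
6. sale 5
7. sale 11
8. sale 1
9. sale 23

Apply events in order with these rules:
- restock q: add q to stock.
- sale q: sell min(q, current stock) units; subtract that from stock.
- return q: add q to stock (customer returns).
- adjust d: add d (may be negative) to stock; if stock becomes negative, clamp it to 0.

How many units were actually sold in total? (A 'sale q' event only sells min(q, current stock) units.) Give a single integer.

Processing events:
Start: stock = 37
  Event 1 (restock 16): 37 + 16 = 53
  Event 2 (sale 6): sell min(6,53)=6. stock: 53 - 6 = 47. total_sold = 6
  Event 3 (sale 2): sell min(2,47)=2. stock: 47 - 2 = 45. total_sold = 8
  Event 4 (adjust -3): 45 + -3 = 42
  Event 5 (adjust -4): 42 + -4 = 38
  Event 6 (sale 5): sell min(5,38)=5. stock: 38 - 5 = 33. total_sold = 13
  Event 7 (sale 11): sell min(11,33)=11. stock: 33 - 11 = 22. total_sold = 24
  Event 8 (sale 1): sell min(1,22)=1. stock: 22 - 1 = 21. total_sold = 25
  Event 9 (sale 23): sell min(23,21)=21. stock: 21 - 21 = 0. total_sold = 46
Final: stock = 0, total_sold = 46

Answer: 46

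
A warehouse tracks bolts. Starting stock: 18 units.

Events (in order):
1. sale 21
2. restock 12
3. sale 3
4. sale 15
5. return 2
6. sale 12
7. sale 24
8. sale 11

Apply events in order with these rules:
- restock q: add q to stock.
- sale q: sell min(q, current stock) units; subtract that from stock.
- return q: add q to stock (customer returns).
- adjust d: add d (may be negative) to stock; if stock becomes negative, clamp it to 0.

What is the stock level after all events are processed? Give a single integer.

Processing events:
Start: stock = 18
  Event 1 (sale 21): sell min(21,18)=18. stock: 18 - 18 = 0. total_sold = 18
  Event 2 (restock 12): 0 + 12 = 12
  Event 3 (sale 3): sell min(3,12)=3. stock: 12 - 3 = 9. total_sold = 21
  Event 4 (sale 15): sell min(15,9)=9. stock: 9 - 9 = 0. total_sold = 30
  Event 5 (return 2): 0 + 2 = 2
  Event 6 (sale 12): sell min(12,2)=2. stock: 2 - 2 = 0. total_sold = 32
  Event 7 (sale 24): sell min(24,0)=0. stock: 0 - 0 = 0. total_sold = 32
  Event 8 (sale 11): sell min(11,0)=0. stock: 0 - 0 = 0. total_sold = 32
Final: stock = 0, total_sold = 32

Answer: 0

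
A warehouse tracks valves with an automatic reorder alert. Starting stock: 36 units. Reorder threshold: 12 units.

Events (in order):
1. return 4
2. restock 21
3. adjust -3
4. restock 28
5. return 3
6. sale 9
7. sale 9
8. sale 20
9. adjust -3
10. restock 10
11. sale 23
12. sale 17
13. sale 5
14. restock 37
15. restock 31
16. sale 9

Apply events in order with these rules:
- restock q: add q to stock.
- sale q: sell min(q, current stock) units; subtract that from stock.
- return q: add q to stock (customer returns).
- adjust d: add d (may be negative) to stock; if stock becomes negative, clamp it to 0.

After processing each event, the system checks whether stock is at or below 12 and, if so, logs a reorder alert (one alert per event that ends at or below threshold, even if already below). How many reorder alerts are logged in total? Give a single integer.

Processing events:
Start: stock = 36
  Event 1 (return 4): 36 + 4 = 40
  Event 2 (restock 21): 40 + 21 = 61
  Event 3 (adjust -3): 61 + -3 = 58
  Event 4 (restock 28): 58 + 28 = 86
  Event 5 (return 3): 86 + 3 = 89
  Event 6 (sale 9): sell min(9,89)=9. stock: 89 - 9 = 80. total_sold = 9
  Event 7 (sale 9): sell min(9,80)=9. stock: 80 - 9 = 71. total_sold = 18
  Event 8 (sale 20): sell min(20,71)=20. stock: 71 - 20 = 51. total_sold = 38
  Event 9 (adjust -3): 51 + -3 = 48
  Event 10 (restock 10): 48 + 10 = 58
  Event 11 (sale 23): sell min(23,58)=23. stock: 58 - 23 = 35. total_sold = 61
  Event 12 (sale 17): sell min(17,35)=17. stock: 35 - 17 = 18. total_sold = 78
  Event 13 (sale 5): sell min(5,18)=5. stock: 18 - 5 = 13. total_sold = 83
  Event 14 (restock 37): 13 + 37 = 50
  Event 15 (restock 31): 50 + 31 = 81
  Event 16 (sale 9): sell min(9,81)=9. stock: 81 - 9 = 72. total_sold = 92
Final: stock = 72, total_sold = 92

Checking against threshold 12:
  After event 1: stock=40 > 12
  After event 2: stock=61 > 12
  After event 3: stock=58 > 12
  After event 4: stock=86 > 12
  After event 5: stock=89 > 12
  After event 6: stock=80 > 12
  After event 7: stock=71 > 12
  After event 8: stock=51 > 12
  After event 9: stock=48 > 12
  After event 10: stock=58 > 12
  After event 11: stock=35 > 12
  After event 12: stock=18 > 12
  After event 13: stock=13 > 12
  After event 14: stock=50 > 12
  After event 15: stock=81 > 12
  After event 16: stock=72 > 12
Alert events: []. Count = 0

Answer: 0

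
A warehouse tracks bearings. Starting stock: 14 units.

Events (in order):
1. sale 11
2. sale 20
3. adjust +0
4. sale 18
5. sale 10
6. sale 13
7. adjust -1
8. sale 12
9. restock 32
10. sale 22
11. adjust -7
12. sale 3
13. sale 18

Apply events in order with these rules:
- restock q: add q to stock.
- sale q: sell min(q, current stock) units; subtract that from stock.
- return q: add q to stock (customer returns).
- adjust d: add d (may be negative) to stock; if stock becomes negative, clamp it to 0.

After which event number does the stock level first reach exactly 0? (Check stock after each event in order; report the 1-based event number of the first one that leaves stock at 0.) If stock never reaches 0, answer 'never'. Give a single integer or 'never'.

Answer: 2

Derivation:
Processing events:
Start: stock = 14
  Event 1 (sale 11): sell min(11,14)=11. stock: 14 - 11 = 3. total_sold = 11
  Event 2 (sale 20): sell min(20,3)=3. stock: 3 - 3 = 0. total_sold = 14
  Event 3 (adjust +0): 0 + 0 = 0
  Event 4 (sale 18): sell min(18,0)=0. stock: 0 - 0 = 0. total_sold = 14
  Event 5 (sale 10): sell min(10,0)=0. stock: 0 - 0 = 0. total_sold = 14
  Event 6 (sale 13): sell min(13,0)=0. stock: 0 - 0 = 0. total_sold = 14
  Event 7 (adjust -1): 0 + -1 = 0 (clamped to 0)
  Event 8 (sale 12): sell min(12,0)=0. stock: 0 - 0 = 0. total_sold = 14
  Event 9 (restock 32): 0 + 32 = 32
  Event 10 (sale 22): sell min(22,32)=22. stock: 32 - 22 = 10. total_sold = 36
  Event 11 (adjust -7): 10 + -7 = 3
  Event 12 (sale 3): sell min(3,3)=3. stock: 3 - 3 = 0. total_sold = 39
  Event 13 (sale 18): sell min(18,0)=0. stock: 0 - 0 = 0. total_sold = 39
Final: stock = 0, total_sold = 39

First zero at event 2.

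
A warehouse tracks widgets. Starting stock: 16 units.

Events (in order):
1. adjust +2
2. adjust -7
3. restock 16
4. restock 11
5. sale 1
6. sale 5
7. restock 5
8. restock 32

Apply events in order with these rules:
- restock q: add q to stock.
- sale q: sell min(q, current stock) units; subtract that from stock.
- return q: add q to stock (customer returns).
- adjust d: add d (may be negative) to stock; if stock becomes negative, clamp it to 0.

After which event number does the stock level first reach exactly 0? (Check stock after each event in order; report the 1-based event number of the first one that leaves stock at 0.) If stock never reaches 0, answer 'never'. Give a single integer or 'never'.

Answer: never

Derivation:
Processing events:
Start: stock = 16
  Event 1 (adjust +2): 16 + 2 = 18
  Event 2 (adjust -7): 18 + -7 = 11
  Event 3 (restock 16): 11 + 16 = 27
  Event 4 (restock 11): 27 + 11 = 38
  Event 5 (sale 1): sell min(1,38)=1. stock: 38 - 1 = 37. total_sold = 1
  Event 6 (sale 5): sell min(5,37)=5. stock: 37 - 5 = 32. total_sold = 6
  Event 7 (restock 5): 32 + 5 = 37
  Event 8 (restock 32): 37 + 32 = 69
Final: stock = 69, total_sold = 6

Stock never reaches 0.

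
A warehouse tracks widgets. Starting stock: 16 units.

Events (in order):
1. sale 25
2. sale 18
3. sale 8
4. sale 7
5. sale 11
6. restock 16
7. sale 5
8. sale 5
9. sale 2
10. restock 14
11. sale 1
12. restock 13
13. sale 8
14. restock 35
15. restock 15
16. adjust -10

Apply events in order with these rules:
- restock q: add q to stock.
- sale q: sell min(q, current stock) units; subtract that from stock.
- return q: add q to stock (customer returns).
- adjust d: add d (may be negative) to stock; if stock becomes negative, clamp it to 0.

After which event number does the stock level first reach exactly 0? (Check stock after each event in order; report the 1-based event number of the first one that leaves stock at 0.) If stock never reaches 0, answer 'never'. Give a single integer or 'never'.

Processing events:
Start: stock = 16
  Event 1 (sale 25): sell min(25,16)=16. stock: 16 - 16 = 0. total_sold = 16
  Event 2 (sale 18): sell min(18,0)=0. stock: 0 - 0 = 0. total_sold = 16
  Event 3 (sale 8): sell min(8,0)=0. stock: 0 - 0 = 0. total_sold = 16
  Event 4 (sale 7): sell min(7,0)=0. stock: 0 - 0 = 0. total_sold = 16
  Event 5 (sale 11): sell min(11,0)=0. stock: 0 - 0 = 0. total_sold = 16
  Event 6 (restock 16): 0 + 16 = 16
  Event 7 (sale 5): sell min(5,16)=5. stock: 16 - 5 = 11. total_sold = 21
  Event 8 (sale 5): sell min(5,11)=5. stock: 11 - 5 = 6. total_sold = 26
  Event 9 (sale 2): sell min(2,6)=2. stock: 6 - 2 = 4. total_sold = 28
  Event 10 (restock 14): 4 + 14 = 18
  Event 11 (sale 1): sell min(1,18)=1. stock: 18 - 1 = 17. total_sold = 29
  Event 12 (restock 13): 17 + 13 = 30
  Event 13 (sale 8): sell min(8,30)=8. stock: 30 - 8 = 22. total_sold = 37
  Event 14 (restock 35): 22 + 35 = 57
  Event 15 (restock 15): 57 + 15 = 72
  Event 16 (adjust -10): 72 + -10 = 62
Final: stock = 62, total_sold = 37

First zero at event 1.

Answer: 1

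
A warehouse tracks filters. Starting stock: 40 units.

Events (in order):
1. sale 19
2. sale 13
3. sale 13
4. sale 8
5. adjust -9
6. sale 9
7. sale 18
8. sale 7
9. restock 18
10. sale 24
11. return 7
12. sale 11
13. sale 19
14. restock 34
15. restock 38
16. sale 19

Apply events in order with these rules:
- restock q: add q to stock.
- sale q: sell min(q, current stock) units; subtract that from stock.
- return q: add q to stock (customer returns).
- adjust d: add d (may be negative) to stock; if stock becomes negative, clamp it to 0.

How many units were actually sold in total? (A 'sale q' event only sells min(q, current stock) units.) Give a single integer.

Processing events:
Start: stock = 40
  Event 1 (sale 19): sell min(19,40)=19. stock: 40 - 19 = 21. total_sold = 19
  Event 2 (sale 13): sell min(13,21)=13. stock: 21 - 13 = 8. total_sold = 32
  Event 3 (sale 13): sell min(13,8)=8. stock: 8 - 8 = 0. total_sold = 40
  Event 4 (sale 8): sell min(8,0)=0. stock: 0 - 0 = 0. total_sold = 40
  Event 5 (adjust -9): 0 + -9 = 0 (clamped to 0)
  Event 6 (sale 9): sell min(9,0)=0. stock: 0 - 0 = 0. total_sold = 40
  Event 7 (sale 18): sell min(18,0)=0. stock: 0 - 0 = 0. total_sold = 40
  Event 8 (sale 7): sell min(7,0)=0. stock: 0 - 0 = 0. total_sold = 40
  Event 9 (restock 18): 0 + 18 = 18
  Event 10 (sale 24): sell min(24,18)=18. stock: 18 - 18 = 0. total_sold = 58
  Event 11 (return 7): 0 + 7 = 7
  Event 12 (sale 11): sell min(11,7)=7. stock: 7 - 7 = 0. total_sold = 65
  Event 13 (sale 19): sell min(19,0)=0. stock: 0 - 0 = 0. total_sold = 65
  Event 14 (restock 34): 0 + 34 = 34
  Event 15 (restock 38): 34 + 38 = 72
  Event 16 (sale 19): sell min(19,72)=19. stock: 72 - 19 = 53. total_sold = 84
Final: stock = 53, total_sold = 84

Answer: 84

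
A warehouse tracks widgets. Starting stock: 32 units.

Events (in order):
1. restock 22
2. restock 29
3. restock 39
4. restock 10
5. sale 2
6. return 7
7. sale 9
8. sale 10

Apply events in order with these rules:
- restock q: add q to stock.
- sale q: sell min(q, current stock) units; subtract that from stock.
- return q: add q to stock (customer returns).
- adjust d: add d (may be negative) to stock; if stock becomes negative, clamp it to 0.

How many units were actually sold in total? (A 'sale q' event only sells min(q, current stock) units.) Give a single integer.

Answer: 21

Derivation:
Processing events:
Start: stock = 32
  Event 1 (restock 22): 32 + 22 = 54
  Event 2 (restock 29): 54 + 29 = 83
  Event 3 (restock 39): 83 + 39 = 122
  Event 4 (restock 10): 122 + 10 = 132
  Event 5 (sale 2): sell min(2,132)=2. stock: 132 - 2 = 130. total_sold = 2
  Event 6 (return 7): 130 + 7 = 137
  Event 7 (sale 9): sell min(9,137)=9. stock: 137 - 9 = 128. total_sold = 11
  Event 8 (sale 10): sell min(10,128)=10. stock: 128 - 10 = 118. total_sold = 21
Final: stock = 118, total_sold = 21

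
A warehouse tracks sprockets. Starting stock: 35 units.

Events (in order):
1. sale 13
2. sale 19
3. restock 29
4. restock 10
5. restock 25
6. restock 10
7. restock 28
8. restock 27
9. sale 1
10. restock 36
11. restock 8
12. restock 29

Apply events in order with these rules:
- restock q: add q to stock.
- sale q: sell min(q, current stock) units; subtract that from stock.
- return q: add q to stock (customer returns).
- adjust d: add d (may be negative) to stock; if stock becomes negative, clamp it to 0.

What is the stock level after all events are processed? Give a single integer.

Answer: 204

Derivation:
Processing events:
Start: stock = 35
  Event 1 (sale 13): sell min(13,35)=13. stock: 35 - 13 = 22. total_sold = 13
  Event 2 (sale 19): sell min(19,22)=19. stock: 22 - 19 = 3. total_sold = 32
  Event 3 (restock 29): 3 + 29 = 32
  Event 4 (restock 10): 32 + 10 = 42
  Event 5 (restock 25): 42 + 25 = 67
  Event 6 (restock 10): 67 + 10 = 77
  Event 7 (restock 28): 77 + 28 = 105
  Event 8 (restock 27): 105 + 27 = 132
  Event 9 (sale 1): sell min(1,132)=1. stock: 132 - 1 = 131. total_sold = 33
  Event 10 (restock 36): 131 + 36 = 167
  Event 11 (restock 8): 167 + 8 = 175
  Event 12 (restock 29): 175 + 29 = 204
Final: stock = 204, total_sold = 33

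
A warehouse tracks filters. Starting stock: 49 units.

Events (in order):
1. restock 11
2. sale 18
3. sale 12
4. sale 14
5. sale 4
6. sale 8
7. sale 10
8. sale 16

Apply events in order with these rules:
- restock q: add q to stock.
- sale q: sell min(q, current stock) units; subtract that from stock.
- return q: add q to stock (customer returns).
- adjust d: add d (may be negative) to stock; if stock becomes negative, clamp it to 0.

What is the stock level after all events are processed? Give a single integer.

Processing events:
Start: stock = 49
  Event 1 (restock 11): 49 + 11 = 60
  Event 2 (sale 18): sell min(18,60)=18. stock: 60 - 18 = 42. total_sold = 18
  Event 3 (sale 12): sell min(12,42)=12. stock: 42 - 12 = 30. total_sold = 30
  Event 4 (sale 14): sell min(14,30)=14. stock: 30 - 14 = 16. total_sold = 44
  Event 5 (sale 4): sell min(4,16)=4. stock: 16 - 4 = 12. total_sold = 48
  Event 6 (sale 8): sell min(8,12)=8. stock: 12 - 8 = 4. total_sold = 56
  Event 7 (sale 10): sell min(10,4)=4. stock: 4 - 4 = 0. total_sold = 60
  Event 8 (sale 16): sell min(16,0)=0. stock: 0 - 0 = 0. total_sold = 60
Final: stock = 0, total_sold = 60

Answer: 0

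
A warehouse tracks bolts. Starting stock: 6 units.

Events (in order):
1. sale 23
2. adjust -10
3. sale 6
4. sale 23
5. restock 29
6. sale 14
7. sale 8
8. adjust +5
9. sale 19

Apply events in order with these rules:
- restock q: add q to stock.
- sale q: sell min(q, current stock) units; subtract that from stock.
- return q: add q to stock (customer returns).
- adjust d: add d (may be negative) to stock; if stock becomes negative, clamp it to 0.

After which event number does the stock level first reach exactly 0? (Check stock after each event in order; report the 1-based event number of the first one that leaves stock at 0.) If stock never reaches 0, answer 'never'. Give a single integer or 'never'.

Processing events:
Start: stock = 6
  Event 1 (sale 23): sell min(23,6)=6. stock: 6 - 6 = 0. total_sold = 6
  Event 2 (adjust -10): 0 + -10 = 0 (clamped to 0)
  Event 3 (sale 6): sell min(6,0)=0. stock: 0 - 0 = 0. total_sold = 6
  Event 4 (sale 23): sell min(23,0)=0. stock: 0 - 0 = 0. total_sold = 6
  Event 5 (restock 29): 0 + 29 = 29
  Event 6 (sale 14): sell min(14,29)=14. stock: 29 - 14 = 15. total_sold = 20
  Event 7 (sale 8): sell min(8,15)=8. stock: 15 - 8 = 7. total_sold = 28
  Event 8 (adjust +5): 7 + 5 = 12
  Event 9 (sale 19): sell min(19,12)=12. stock: 12 - 12 = 0. total_sold = 40
Final: stock = 0, total_sold = 40

First zero at event 1.

Answer: 1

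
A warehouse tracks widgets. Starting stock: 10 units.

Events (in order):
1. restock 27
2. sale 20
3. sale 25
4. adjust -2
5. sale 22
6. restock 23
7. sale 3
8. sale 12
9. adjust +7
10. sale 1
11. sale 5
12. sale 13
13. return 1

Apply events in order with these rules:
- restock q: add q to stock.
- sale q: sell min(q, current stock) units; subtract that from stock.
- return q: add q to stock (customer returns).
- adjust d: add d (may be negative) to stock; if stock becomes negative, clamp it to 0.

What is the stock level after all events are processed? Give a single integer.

Answer: 1

Derivation:
Processing events:
Start: stock = 10
  Event 1 (restock 27): 10 + 27 = 37
  Event 2 (sale 20): sell min(20,37)=20. stock: 37 - 20 = 17. total_sold = 20
  Event 3 (sale 25): sell min(25,17)=17. stock: 17 - 17 = 0. total_sold = 37
  Event 4 (adjust -2): 0 + -2 = 0 (clamped to 0)
  Event 5 (sale 22): sell min(22,0)=0. stock: 0 - 0 = 0. total_sold = 37
  Event 6 (restock 23): 0 + 23 = 23
  Event 7 (sale 3): sell min(3,23)=3. stock: 23 - 3 = 20. total_sold = 40
  Event 8 (sale 12): sell min(12,20)=12. stock: 20 - 12 = 8. total_sold = 52
  Event 9 (adjust +7): 8 + 7 = 15
  Event 10 (sale 1): sell min(1,15)=1. stock: 15 - 1 = 14. total_sold = 53
  Event 11 (sale 5): sell min(5,14)=5. stock: 14 - 5 = 9. total_sold = 58
  Event 12 (sale 13): sell min(13,9)=9. stock: 9 - 9 = 0. total_sold = 67
  Event 13 (return 1): 0 + 1 = 1
Final: stock = 1, total_sold = 67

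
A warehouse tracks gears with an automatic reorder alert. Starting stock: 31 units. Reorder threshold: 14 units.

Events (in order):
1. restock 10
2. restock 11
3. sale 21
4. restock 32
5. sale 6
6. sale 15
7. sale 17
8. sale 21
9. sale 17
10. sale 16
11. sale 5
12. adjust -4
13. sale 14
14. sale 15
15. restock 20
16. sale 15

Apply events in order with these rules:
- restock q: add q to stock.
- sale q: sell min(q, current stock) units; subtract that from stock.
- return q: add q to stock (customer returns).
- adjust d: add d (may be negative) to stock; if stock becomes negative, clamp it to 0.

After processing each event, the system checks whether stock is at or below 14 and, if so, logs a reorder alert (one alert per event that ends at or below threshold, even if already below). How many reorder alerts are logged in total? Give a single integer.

Answer: 8

Derivation:
Processing events:
Start: stock = 31
  Event 1 (restock 10): 31 + 10 = 41
  Event 2 (restock 11): 41 + 11 = 52
  Event 3 (sale 21): sell min(21,52)=21. stock: 52 - 21 = 31. total_sold = 21
  Event 4 (restock 32): 31 + 32 = 63
  Event 5 (sale 6): sell min(6,63)=6. stock: 63 - 6 = 57. total_sold = 27
  Event 6 (sale 15): sell min(15,57)=15. stock: 57 - 15 = 42. total_sold = 42
  Event 7 (sale 17): sell min(17,42)=17. stock: 42 - 17 = 25. total_sold = 59
  Event 8 (sale 21): sell min(21,25)=21. stock: 25 - 21 = 4. total_sold = 80
  Event 9 (sale 17): sell min(17,4)=4. stock: 4 - 4 = 0. total_sold = 84
  Event 10 (sale 16): sell min(16,0)=0. stock: 0 - 0 = 0. total_sold = 84
  Event 11 (sale 5): sell min(5,0)=0. stock: 0 - 0 = 0. total_sold = 84
  Event 12 (adjust -4): 0 + -4 = 0 (clamped to 0)
  Event 13 (sale 14): sell min(14,0)=0. stock: 0 - 0 = 0. total_sold = 84
  Event 14 (sale 15): sell min(15,0)=0. stock: 0 - 0 = 0. total_sold = 84
  Event 15 (restock 20): 0 + 20 = 20
  Event 16 (sale 15): sell min(15,20)=15. stock: 20 - 15 = 5. total_sold = 99
Final: stock = 5, total_sold = 99

Checking against threshold 14:
  After event 1: stock=41 > 14
  After event 2: stock=52 > 14
  After event 3: stock=31 > 14
  After event 4: stock=63 > 14
  After event 5: stock=57 > 14
  After event 6: stock=42 > 14
  After event 7: stock=25 > 14
  After event 8: stock=4 <= 14 -> ALERT
  After event 9: stock=0 <= 14 -> ALERT
  After event 10: stock=0 <= 14 -> ALERT
  After event 11: stock=0 <= 14 -> ALERT
  After event 12: stock=0 <= 14 -> ALERT
  After event 13: stock=0 <= 14 -> ALERT
  After event 14: stock=0 <= 14 -> ALERT
  After event 15: stock=20 > 14
  After event 16: stock=5 <= 14 -> ALERT
Alert events: [8, 9, 10, 11, 12, 13, 14, 16]. Count = 8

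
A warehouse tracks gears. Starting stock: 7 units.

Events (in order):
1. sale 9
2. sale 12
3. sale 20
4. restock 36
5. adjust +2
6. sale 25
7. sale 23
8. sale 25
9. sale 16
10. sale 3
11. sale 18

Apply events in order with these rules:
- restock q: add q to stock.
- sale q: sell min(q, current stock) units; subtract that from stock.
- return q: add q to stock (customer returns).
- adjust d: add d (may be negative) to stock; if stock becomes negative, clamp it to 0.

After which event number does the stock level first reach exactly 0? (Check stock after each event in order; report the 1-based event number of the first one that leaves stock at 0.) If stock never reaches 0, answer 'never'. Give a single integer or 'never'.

Answer: 1

Derivation:
Processing events:
Start: stock = 7
  Event 1 (sale 9): sell min(9,7)=7. stock: 7 - 7 = 0. total_sold = 7
  Event 2 (sale 12): sell min(12,0)=0. stock: 0 - 0 = 0. total_sold = 7
  Event 3 (sale 20): sell min(20,0)=0. stock: 0 - 0 = 0. total_sold = 7
  Event 4 (restock 36): 0 + 36 = 36
  Event 5 (adjust +2): 36 + 2 = 38
  Event 6 (sale 25): sell min(25,38)=25. stock: 38 - 25 = 13. total_sold = 32
  Event 7 (sale 23): sell min(23,13)=13. stock: 13 - 13 = 0. total_sold = 45
  Event 8 (sale 25): sell min(25,0)=0. stock: 0 - 0 = 0. total_sold = 45
  Event 9 (sale 16): sell min(16,0)=0. stock: 0 - 0 = 0. total_sold = 45
  Event 10 (sale 3): sell min(3,0)=0. stock: 0 - 0 = 0. total_sold = 45
  Event 11 (sale 18): sell min(18,0)=0. stock: 0 - 0 = 0. total_sold = 45
Final: stock = 0, total_sold = 45

First zero at event 1.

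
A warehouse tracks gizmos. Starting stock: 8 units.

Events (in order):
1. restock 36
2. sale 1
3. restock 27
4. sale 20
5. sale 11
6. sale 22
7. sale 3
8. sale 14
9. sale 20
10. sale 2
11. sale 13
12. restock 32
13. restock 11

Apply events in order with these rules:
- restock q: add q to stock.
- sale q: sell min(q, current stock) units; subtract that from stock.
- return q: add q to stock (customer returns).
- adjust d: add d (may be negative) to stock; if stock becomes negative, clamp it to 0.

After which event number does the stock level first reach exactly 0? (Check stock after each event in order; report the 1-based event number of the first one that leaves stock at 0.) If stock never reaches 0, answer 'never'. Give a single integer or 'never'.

Answer: 8

Derivation:
Processing events:
Start: stock = 8
  Event 1 (restock 36): 8 + 36 = 44
  Event 2 (sale 1): sell min(1,44)=1. stock: 44 - 1 = 43. total_sold = 1
  Event 3 (restock 27): 43 + 27 = 70
  Event 4 (sale 20): sell min(20,70)=20. stock: 70 - 20 = 50. total_sold = 21
  Event 5 (sale 11): sell min(11,50)=11. stock: 50 - 11 = 39. total_sold = 32
  Event 6 (sale 22): sell min(22,39)=22. stock: 39 - 22 = 17. total_sold = 54
  Event 7 (sale 3): sell min(3,17)=3. stock: 17 - 3 = 14. total_sold = 57
  Event 8 (sale 14): sell min(14,14)=14. stock: 14 - 14 = 0. total_sold = 71
  Event 9 (sale 20): sell min(20,0)=0. stock: 0 - 0 = 0. total_sold = 71
  Event 10 (sale 2): sell min(2,0)=0. stock: 0 - 0 = 0. total_sold = 71
  Event 11 (sale 13): sell min(13,0)=0. stock: 0 - 0 = 0. total_sold = 71
  Event 12 (restock 32): 0 + 32 = 32
  Event 13 (restock 11): 32 + 11 = 43
Final: stock = 43, total_sold = 71

First zero at event 8.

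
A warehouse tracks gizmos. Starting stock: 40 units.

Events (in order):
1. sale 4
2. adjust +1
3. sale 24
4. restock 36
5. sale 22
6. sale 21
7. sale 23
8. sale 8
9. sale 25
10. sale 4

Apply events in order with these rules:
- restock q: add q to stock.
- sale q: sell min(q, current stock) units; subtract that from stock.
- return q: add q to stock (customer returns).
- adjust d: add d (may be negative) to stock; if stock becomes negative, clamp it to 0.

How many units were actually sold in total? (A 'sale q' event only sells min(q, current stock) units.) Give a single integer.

Answer: 77

Derivation:
Processing events:
Start: stock = 40
  Event 1 (sale 4): sell min(4,40)=4. stock: 40 - 4 = 36. total_sold = 4
  Event 2 (adjust +1): 36 + 1 = 37
  Event 3 (sale 24): sell min(24,37)=24. stock: 37 - 24 = 13. total_sold = 28
  Event 4 (restock 36): 13 + 36 = 49
  Event 5 (sale 22): sell min(22,49)=22. stock: 49 - 22 = 27. total_sold = 50
  Event 6 (sale 21): sell min(21,27)=21. stock: 27 - 21 = 6. total_sold = 71
  Event 7 (sale 23): sell min(23,6)=6. stock: 6 - 6 = 0. total_sold = 77
  Event 8 (sale 8): sell min(8,0)=0. stock: 0 - 0 = 0. total_sold = 77
  Event 9 (sale 25): sell min(25,0)=0. stock: 0 - 0 = 0. total_sold = 77
  Event 10 (sale 4): sell min(4,0)=0. stock: 0 - 0 = 0. total_sold = 77
Final: stock = 0, total_sold = 77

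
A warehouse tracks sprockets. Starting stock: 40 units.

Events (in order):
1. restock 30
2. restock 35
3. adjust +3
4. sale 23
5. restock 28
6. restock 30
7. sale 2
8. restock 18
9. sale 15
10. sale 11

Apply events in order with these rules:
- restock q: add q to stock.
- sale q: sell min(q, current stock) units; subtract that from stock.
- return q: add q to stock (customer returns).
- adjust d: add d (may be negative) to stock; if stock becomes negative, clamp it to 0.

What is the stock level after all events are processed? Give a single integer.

Processing events:
Start: stock = 40
  Event 1 (restock 30): 40 + 30 = 70
  Event 2 (restock 35): 70 + 35 = 105
  Event 3 (adjust +3): 105 + 3 = 108
  Event 4 (sale 23): sell min(23,108)=23. stock: 108 - 23 = 85. total_sold = 23
  Event 5 (restock 28): 85 + 28 = 113
  Event 6 (restock 30): 113 + 30 = 143
  Event 7 (sale 2): sell min(2,143)=2. stock: 143 - 2 = 141. total_sold = 25
  Event 8 (restock 18): 141 + 18 = 159
  Event 9 (sale 15): sell min(15,159)=15. stock: 159 - 15 = 144. total_sold = 40
  Event 10 (sale 11): sell min(11,144)=11. stock: 144 - 11 = 133. total_sold = 51
Final: stock = 133, total_sold = 51

Answer: 133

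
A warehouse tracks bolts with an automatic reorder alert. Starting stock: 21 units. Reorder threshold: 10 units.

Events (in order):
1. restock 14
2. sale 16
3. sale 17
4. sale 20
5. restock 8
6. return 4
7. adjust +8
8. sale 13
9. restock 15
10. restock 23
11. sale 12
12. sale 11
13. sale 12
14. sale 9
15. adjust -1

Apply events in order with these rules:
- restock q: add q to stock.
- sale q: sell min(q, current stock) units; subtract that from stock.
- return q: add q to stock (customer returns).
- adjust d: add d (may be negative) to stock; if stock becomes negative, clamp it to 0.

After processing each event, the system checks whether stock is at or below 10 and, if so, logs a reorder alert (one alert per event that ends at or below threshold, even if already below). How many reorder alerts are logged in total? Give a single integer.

Processing events:
Start: stock = 21
  Event 1 (restock 14): 21 + 14 = 35
  Event 2 (sale 16): sell min(16,35)=16. stock: 35 - 16 = 19. total_sold = 16
  Event 3 (sale 17): sell min(17,19)=17. stock: 19 - 17 = 2. total_sold = 33
  Event 4 (sale 20): sell min(20,2)=2. stock: 2 - 2 = 0. total_sold = 35
  Event 5 (restock 8): 0 + 8 = 8
  Event 6 (return 4): 8 + 4 = 12
  Event 7 (adjust +8): 12 + 8 = 20
  Event 8 (sale 13): sell min(13,20)=13. stock: 20 - 13 = 7. total_sold = 48
  Event 9 (restock 15): 7 + 15 = 22
  Event 10 (restock 23): 22 + 23 = 45
  Event 11 (sale 12): sell min(12,45)=12. stock: 45 - 12 = 33. total_sold = 60
  Event 12 (sale 11): sell min(11,33)=11. stock: 33 - 11 = 22. total_sold = 71
  Event 13 (sale 12): sell min(12,22)=12. stock: 22 - 12 = 10. total_sold = 83
  Event 14 (sale 9): sell min(9,10)=9. stock: 10 - 9 = 1. total_sold = 92
  Event 15 (adjust -1): 1 + -1 = 0
Final: stock = 0, total_sold = 92

Checking against threshold 10:
  After event 1: stock=35 > 10
  After event 2: stock=19 > 10
  After event 3: stock=2 <= 10 -> ALERT
  After event 4: stock=0 <= 10 -> ALERT
  After event 5: stock=8 <= 10 -> ALERT
  After event 6: stock=12 > 10
  After event 7: stock=20 > 10
  After event 8: stock=7 <= 10 -> ALERT
  After event 9: stock=22 > 10
  After event 10: stock=45 > 10
  After event 11: stock=33 > 10
  After event 12: stock=22 > 10
  After event 13: stock=10 <= 10 -> ALERT
  After event 14: stock=1 <= 10 -> ALERT
  After event 15: stock=0 <= 10 -> ALERT
Alert events: [3, 4, 5, 8, 13, 14, 15]. Count = 7

Answer: 7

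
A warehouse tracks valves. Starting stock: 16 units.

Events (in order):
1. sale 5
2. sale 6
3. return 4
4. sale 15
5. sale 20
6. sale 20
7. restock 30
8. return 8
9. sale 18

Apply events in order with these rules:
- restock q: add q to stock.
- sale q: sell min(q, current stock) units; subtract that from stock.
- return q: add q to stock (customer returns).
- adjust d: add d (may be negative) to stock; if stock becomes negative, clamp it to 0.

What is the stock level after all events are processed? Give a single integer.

Processing events:
Start: stock = 16
  Event 1 (sale 5): sell min(5,16)=5. stock: 16 - 5 = 11. total_sold = 5
  Event 2 (sale 6): sell min(6,11)=6. stock: 11 - 6 = 5. total_sold = 11
  Event 3 (return 4): 5 + 4 = 9
  Event 4 (sale 15): sell min(15,9)=9. stock: 9 - 9 = 0. total_sold = 20
  Event 5 (sale 20): sell min(20,0)=0. stock: 0 - 0 = 0. total_sold = 20
  Event 6 (sale 20): sell min(20,0)=0. stock: 0 - 0 = 0. total_sold = 20
  Event 7 (restock 30): 0 + 30 = 30
  Event 8 (return 8): 30 + 8 = 38
  Event 9 (sale 18): sell min(18,38)=18. stock: 38 - 18 = 20. total_sold = 38
Final: stock = 20, total_sold = 38

Answer: 20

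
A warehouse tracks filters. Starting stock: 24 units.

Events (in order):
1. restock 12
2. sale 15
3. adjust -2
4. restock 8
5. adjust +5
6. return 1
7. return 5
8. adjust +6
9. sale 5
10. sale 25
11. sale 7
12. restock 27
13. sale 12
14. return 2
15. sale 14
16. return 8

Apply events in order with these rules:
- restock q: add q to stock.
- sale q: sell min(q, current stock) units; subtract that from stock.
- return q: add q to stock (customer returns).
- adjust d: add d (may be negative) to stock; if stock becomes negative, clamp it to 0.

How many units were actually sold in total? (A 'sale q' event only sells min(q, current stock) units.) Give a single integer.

Answer: 78

Derivation:
Processing events:
Start: stock = 24
  Event 1 (restock 12): 24 + 12 = 36
  Event 2 (sale 15): sell min(15,36)=15. stock: 36 - 15 = 21. total_sold = 15
  Event 3 (adjust -2): 21 + -2 = 19
  Event 4 (restock 8): 19 + 8 = 27
  Event 5 (adjust +5): 27 + 5 = 32
  Event 6 (return 1): 32 + 1 = 33
  Event 7 (return 5): 33 + 5 = 38
  Event 8 (adjust +6): 38 + 6 = 44
  Event 9 (sale 5): sell min(5,44)=5. stock: 44 - 5 = 39. total_sold = 20
  Event 10 (sale 25): sell min(25,39)=25. stock: 39 - 25 = 14. total_sold = 45
  Event 11 (sale 7): sell min(7,14)=7. stock: 14 - 7 = 7. total_sold = 52
  Event 12 (restock 27): 7 + 27 = 34
  Event 13 (sale 12): sell min(12,34)=12. stock: 34 - 12 = 22. total_sold = 64
  Event 14 (return 2): 22 + 2 = 24
  Event 15 (sale 14): sell min(14,24)=14. stock: 24 - 14 = 10. total_sold = 78
  Event 16 (return 8): 10 + 8 = 18
Final: stock = 18, total_sold = 78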